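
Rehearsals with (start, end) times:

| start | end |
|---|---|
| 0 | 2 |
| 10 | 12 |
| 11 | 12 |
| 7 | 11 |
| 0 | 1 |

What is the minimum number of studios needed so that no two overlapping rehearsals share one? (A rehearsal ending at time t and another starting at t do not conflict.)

Events (time:±→running): 0:+→1 0:+→2 … peak 2.

2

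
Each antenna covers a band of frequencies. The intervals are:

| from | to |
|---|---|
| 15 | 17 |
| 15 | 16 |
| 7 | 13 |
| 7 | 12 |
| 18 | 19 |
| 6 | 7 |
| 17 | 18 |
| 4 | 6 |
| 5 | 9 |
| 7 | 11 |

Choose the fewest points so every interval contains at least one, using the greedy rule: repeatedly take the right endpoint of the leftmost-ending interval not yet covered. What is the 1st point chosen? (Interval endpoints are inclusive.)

6

Process intervals by earliest right end; each time one isn't hit yet, stab at its right endpoint.
Sorted: [4,6] [6,7] [5,9] [7,11] [7,12] [7,13] [15,16] [15,17] [17,18] [18,19]
{[4,6],[6,7],[5,9]} hit by 6; {[7,11],[7,12],[7,13]} hit by 11; {[15,16],[15,17]} hit by 16; {[17,18],[18,19]} hit by 18.
Points: 6, 11, 16, 18 (4 total).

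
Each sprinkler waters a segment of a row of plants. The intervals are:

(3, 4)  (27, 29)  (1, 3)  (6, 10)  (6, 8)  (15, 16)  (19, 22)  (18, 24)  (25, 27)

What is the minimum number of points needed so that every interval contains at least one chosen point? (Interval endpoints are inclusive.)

Sorted: [1,3] [3,4] [6,8] [6,10] [15,16] [19,22] [18,24] [25,27] [27,29]
{[1,3],[3,4]} hit by 3; {[6,8],[6,10]} hit by 8; {[15,16]} hit by 16; {[19,22],[18,24]} hit by 22; {[25,27],[27,29]} hit by 27.
Points: 3, 8, 16, 22, 27 (5 total).

5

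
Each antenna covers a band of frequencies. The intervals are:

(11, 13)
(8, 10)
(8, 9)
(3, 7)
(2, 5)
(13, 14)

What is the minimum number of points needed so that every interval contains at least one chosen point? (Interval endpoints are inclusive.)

3

Sorted: [2,5] [3,7] [8,9] [8,10] [11,13] [13,14]
{[2,5],[3,7]} hit by 5; {[8,9],[8,10]} hit by 9; {[11,13],[13,14]} hit by 13.
Points: 5, 9, 13 (3 total).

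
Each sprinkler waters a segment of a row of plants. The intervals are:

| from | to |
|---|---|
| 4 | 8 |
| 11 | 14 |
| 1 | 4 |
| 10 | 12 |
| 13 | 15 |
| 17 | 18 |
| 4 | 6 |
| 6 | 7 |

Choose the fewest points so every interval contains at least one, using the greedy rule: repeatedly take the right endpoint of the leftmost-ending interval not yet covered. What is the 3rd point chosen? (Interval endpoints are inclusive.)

12

Sorted: [1,4] [4,6] [6,7] [4,8] [10,12] [11,14] [13,15] [17,18]
{[1,4],[4,6]} hit by 4; {[6,7],[4,8]} hit by 7; {[10,12],[11,14]} hit by 12; {[13,15]} hit by 15; {[17,18]} hit by 18.
Points: 4, 7, 12, 15, 18 (5 total).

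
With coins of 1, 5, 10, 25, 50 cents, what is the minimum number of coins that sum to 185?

5

Greedy: take as many of the largest coin as possible, then repeat with the remainder.
185 − 3×50→35 − 1×25→10 − 1×10→0
Total coins = 3 + 1 + 1 = 5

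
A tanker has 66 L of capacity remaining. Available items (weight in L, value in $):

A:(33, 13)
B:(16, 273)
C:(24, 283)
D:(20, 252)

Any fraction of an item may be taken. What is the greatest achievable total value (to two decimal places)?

810.36

Sort by value per unit weight and fill in that order.
Order: B (273/16=17.06) > D (252/20=12.60) > C (283/24=11.79) > A (13/33=0.39)
Fill: take B (16 @ 273) → take D (20 @ 252) → take C (24 @ 283) → take 6/33 of A → 2.36; 66/66 used.
Total value = 810.36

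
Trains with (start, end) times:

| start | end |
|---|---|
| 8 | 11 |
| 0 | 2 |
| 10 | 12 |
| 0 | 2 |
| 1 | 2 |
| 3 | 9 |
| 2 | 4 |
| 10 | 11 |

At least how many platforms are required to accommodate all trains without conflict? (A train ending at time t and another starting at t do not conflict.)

3

Count concurrent intervals with a sweep; the peak is the room count.
starts: [0, 0, 1, 2, 3, 8, 10, 10]
ends:   [2, 2, 2, 4, 9, 11, 11, 12]
s0→1 s0→2 s1→3  — peak 3.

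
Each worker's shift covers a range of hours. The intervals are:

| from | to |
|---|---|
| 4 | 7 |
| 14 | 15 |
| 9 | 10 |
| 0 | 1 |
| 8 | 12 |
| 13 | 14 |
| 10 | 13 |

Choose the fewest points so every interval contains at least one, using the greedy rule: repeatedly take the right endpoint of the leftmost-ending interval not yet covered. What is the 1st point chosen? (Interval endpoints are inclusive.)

1

Sorted: [0,1] [4,7] [9,10] [8,12] [10,13] [13,14] [14,15]
{[0,1]} hit by 1; {[4,7]} hit by 7; {[9,10],[8,12],[10,13]} hit by 10; {[13,14],[14,15]} hit by 14.
Points: 1, 7, 10, 14 (4 total).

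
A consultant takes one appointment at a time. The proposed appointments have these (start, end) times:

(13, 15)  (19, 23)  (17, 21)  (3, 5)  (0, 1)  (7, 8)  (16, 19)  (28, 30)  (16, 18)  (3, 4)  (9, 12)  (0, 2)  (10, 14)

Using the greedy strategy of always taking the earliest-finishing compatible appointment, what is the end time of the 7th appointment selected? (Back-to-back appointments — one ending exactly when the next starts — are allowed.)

By end time: (0,1), (0,2), (3,4), (3,5), (7,8), (9,12), (10,14), (13,15), (16,18), (16,19), (17,21), (19,23), (28,30).
Pick (0,1); next start ≥ 1 → (3,4); next start ≥ 4 → (7,8); next start ≥ 8 → (9,12); next start ≥ 12 → (13,15); next start ≥ 15 → (16,18); next start ≥ 18 → (19,23); next start ≥ 23 → (28,30).
Selected: (0,1) (3,4) (7,8) (9,12) (13,15) (16,18) (19,23) (28,30)

23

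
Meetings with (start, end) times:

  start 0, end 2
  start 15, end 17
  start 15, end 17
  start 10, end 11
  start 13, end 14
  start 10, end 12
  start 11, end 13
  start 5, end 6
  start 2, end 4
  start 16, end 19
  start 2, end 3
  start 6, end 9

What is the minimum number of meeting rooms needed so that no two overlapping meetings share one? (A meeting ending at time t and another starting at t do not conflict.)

3

The answer is the maximum number of intervals overlapping at any instant.
Events (time:±→running): 0:+→1 2:-→0 2:+→1 2:+→2 3:-→1 4:-→0 5:+→1 6:-→0 6:+→1 9:-→0 10:+→1 10:+→2 11:-→1 11:+→2 12:-→1 13:-→0 13:+→1 14:-→0 15:+→1 15:+→2 16:+→3 … peak 3.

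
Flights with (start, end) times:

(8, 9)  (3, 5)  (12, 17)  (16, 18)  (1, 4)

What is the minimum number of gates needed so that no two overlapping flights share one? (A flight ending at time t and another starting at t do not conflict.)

2

starts: [1, 3, 8, 12, 16]
ends:   [4, 5, 9, 17, 18]
s1→1 s3→2  — peak 2.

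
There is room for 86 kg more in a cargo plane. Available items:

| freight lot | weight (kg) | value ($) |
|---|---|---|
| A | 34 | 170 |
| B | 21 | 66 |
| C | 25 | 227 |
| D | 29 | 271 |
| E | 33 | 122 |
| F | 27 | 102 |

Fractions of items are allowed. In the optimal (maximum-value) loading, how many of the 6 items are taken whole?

2

Ratios (sorted): D 9.34, C 9.08, A 5.00, F 3.78, E 3.70, B 3.14
take D (29 @ 271); take C (25 @ 227); take 32/34 of A → 160.00. Capacity used 86/86.
2 item(s) taken whole; one partial (take 32/34 of A).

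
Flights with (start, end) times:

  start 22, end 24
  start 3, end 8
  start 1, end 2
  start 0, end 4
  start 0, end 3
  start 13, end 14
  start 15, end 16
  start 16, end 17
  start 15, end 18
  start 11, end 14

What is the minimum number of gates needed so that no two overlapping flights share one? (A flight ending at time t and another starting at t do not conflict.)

3

The answer is the maximum number of intervals overlapping at any instant.
starts: [0, 0, 1, 3, 11, 13, 15, 15, 16, 22]
ends:   [2, 3, 4, 8, 14, 14, 16, 17, 18, 24]
s0→1 s0→2 s1→3  — peak 3.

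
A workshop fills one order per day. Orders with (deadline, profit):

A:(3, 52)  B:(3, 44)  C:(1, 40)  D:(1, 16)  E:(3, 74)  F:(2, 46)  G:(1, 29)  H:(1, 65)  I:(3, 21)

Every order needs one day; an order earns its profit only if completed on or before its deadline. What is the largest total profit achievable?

191

Sort by profit descending; place each in the latest free slot ≤ its deadline.
Profit order: E=74 H=65 A=52 F=46 B=44 C=40 G=29 I=21 D=16
Assign: E→slot 3, H→slot 1, A→slot 2, F skipped, B skipped, C skipped, G skipped, I skipped, D skipped.
Slots: [1:H] [2:A] [3:E]
Profit = 65 + 52 + 74 = 191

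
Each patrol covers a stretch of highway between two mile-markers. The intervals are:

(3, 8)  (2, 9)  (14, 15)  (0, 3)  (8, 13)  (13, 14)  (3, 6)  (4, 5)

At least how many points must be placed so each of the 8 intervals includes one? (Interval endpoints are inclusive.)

4

Process intervals by earliest right end; each time one isn't hit yet, stab at its right endpoint.
Sorted: [0,3] [4,5] [3,6] [3,8] [2,9] [8,13] [13,14] [14,15]
{[0,3]} hit by 3; {[4,5],[3,6],[3,8],[2,9]} hit by 5; {[8,13],[13,14]} hit by 13; {[14,15]} hit by 15.
Points: 3, 5, 13, 15 (4 total).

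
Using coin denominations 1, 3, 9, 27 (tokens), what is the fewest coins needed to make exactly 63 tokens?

Greedy: take as many of the largest coin as possible, then repeat with the remainder.
63 = 2×27 + 1×9
Total coins = 2 + 1 = 3

3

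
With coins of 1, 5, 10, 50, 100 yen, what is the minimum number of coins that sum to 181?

6

Use the largest denomination that fits, subtract, and repeat.
181 − 1×100→81 − 1×50→31 − 3×10→1 − 1×1→0
Total coins = 1 + 1 + 3 + 1 = 6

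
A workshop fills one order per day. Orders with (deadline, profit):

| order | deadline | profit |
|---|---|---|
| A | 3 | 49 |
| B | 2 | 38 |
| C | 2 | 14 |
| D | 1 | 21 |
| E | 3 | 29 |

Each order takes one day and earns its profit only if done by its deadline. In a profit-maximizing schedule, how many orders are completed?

Sort by profit descending; place each in the latest free slot ≤ its deadline.
Profit order: A=49 B=38 E=29 D=21 C=14
Assign: A→slot 3, B→slot 2, E→slot 1, D skipped, C skipped.
Slots: [1:E] [2:B] [3:A]
3 of 5 scheduled.

3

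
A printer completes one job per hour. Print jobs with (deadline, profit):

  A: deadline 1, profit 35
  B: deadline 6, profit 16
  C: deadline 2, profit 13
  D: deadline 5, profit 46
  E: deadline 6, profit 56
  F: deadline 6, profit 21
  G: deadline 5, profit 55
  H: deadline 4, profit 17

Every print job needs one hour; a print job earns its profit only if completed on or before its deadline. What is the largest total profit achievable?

230

Sort by profit descending; place each in the latest free slot ≤ its deadline.
By profit: E(d6,56), G(d5,55), D(d5,46), A(d1,35), F(d6,21), H(d4,17), B(d6,16), C(d2,13)
E→slot 6; G→slot 5; D→slot 4; A→slot 1; F→slot 3; H→slot 2; B skipped; C skipped.
Profit = 35 + 17 + 21 + 46 + 55 + 56 = 230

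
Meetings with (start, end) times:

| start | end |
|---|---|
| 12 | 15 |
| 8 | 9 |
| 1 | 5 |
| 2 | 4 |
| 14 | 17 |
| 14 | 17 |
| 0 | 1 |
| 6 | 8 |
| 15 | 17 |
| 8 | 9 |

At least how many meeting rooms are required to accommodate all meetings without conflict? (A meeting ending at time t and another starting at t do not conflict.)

3

The answer is the maximum number of intervals overlapping at any instant.
Events (time:±→running): 0:+→1 1:-→0 1:+→1 2:+→2 4:-→1 5:-→0 6:+→1 8:-→0 8:+→1 8:+→2 9:-→1 9:-→0 12:+→1 14:+→2 14:+→3 … peak 3.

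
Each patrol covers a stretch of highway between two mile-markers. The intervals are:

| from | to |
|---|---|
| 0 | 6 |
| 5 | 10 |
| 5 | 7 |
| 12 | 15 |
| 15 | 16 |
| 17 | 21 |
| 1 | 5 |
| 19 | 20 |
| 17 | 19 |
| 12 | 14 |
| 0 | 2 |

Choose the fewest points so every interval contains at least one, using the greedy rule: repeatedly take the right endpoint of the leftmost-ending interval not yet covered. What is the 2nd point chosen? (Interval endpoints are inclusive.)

Process intervals by earliest right end; each time one isn't hit yet, stab at its right endpoint.
By right end: [0,2]  [1,5]  [0,6]  [5,7]  [5,10]  [12,14]  [12,15]  [15,16]  [17,19]  [19,20]  [17,21]
[0,2] uncovered → point at 2; [5,7] uncovered → point at 7; [12,14] uncovered → point at 14; [15,16] uncovered → point at 16; [17,19] uncovered → point at 19.
Points: 2, 7, 14, 16, 19 (5 total).

7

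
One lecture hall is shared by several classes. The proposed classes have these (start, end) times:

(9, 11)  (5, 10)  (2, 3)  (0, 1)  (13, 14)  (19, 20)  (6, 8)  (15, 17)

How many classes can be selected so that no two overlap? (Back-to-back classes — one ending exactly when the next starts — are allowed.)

Sort by end time and greedily take each interval whose start is ≥ the last chosen end.
Sorted by end: (0,1)  (2,3)  (6,8)  (5,10)  (9,11)  (13,14)  (15,17)  (19,20)
take (0,1); take (2,3); take (6,8); skip (5,10); take (9,11); take (13,14); take (15,17); take (19,20).
Selected 7 classes.

7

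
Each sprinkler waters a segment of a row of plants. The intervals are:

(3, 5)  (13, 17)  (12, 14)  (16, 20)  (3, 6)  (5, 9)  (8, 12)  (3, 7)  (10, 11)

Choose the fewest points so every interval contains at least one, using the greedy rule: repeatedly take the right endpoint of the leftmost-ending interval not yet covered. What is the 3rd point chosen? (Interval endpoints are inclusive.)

Sorted: [3,5] [3,6] [3,7] [5,9] [10,11] [8,12] [12,14] [13,17] [16,20]
{[3,5],[3,6],[3,7],[5,9]} hit by 5; {[10,11],[8,12]} hit by 11; {[12,14],[13,17]} hit by 14; {[16,20]} hit by 20.
Points: 5, 11, 14, 20 (4 total).

14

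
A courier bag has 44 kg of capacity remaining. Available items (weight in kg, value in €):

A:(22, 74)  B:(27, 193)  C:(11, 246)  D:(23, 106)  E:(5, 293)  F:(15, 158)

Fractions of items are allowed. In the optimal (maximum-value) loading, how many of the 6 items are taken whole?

3

Order: E (293/5=58.60) > C (246/11=22.36) > F (158/15=10.53) > B (193/27=7.15) > D (106/23=4.61) > A (74/22=3.36)
Fill: take E (5 @ 293) → take C (11 @ 246) → take F (15 @ 158) → take 13/27 of B → 92.93; 44/44 used.
3 item(s) taken whole; one partial (take 13/27 of B).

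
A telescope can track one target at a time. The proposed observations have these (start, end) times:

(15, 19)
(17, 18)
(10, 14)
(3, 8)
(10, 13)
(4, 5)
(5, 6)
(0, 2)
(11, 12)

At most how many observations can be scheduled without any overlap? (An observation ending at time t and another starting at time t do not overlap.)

5

By end time: (0,2), (4,5), (5,6), (3,8), (11,12), (10,13), (10,14), (17,18), (15,19).
Pick (0,2); next start ≥ 2 → (4,5); next start ≥ 5 → (5,6); next start ≥ 6 → (11,12); next start ≥ 12 → (17,18).
Selected 5 observations.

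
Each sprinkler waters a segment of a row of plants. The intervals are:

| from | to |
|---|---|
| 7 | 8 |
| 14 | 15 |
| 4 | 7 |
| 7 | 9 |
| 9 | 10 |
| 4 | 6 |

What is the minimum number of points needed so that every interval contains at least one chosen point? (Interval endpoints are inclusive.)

4

By right end: [4,6]  [4,7]  [7,8]  [7,9]  [9,10]  [14,15]
[4,6] uncovered → point at 6; [7,8] uncovered → point at 8; [9,10] uncovered → point at 10; [14,15] uncovered → point at 15.
Points: 6, 8, 10, 15 (4 total).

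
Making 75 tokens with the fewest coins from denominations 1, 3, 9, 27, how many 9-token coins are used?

2

Use the largest denomination that fits, subtract, and repeat.
75 − 2×27→21 − 2×9→3 − 1×3→0
Count of 9: 2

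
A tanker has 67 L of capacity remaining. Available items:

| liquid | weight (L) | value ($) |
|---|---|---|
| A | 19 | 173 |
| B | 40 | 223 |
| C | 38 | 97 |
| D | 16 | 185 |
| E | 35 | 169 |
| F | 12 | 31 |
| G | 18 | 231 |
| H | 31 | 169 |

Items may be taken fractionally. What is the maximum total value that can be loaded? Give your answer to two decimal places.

667.05

Ratios (sorted): G 12.83, D 11.56, A 9.11, B 5.58, H 5.45, E 4.83, F 2.58, C 2.55
take G (18 @ 231); take D (16 @ 185); take A (19 @ 173); take 14/40 of B → 78.05. Capacity used 67/67.
Total value = 667.05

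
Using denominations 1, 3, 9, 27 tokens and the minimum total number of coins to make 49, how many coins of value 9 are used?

Greedy: take as many of the largest coin as possible, then repeat with the remainder.
49 − 1×27→22 − 2×9→4 − 1×3→1 − 1×1→0
Count of 9: 2

2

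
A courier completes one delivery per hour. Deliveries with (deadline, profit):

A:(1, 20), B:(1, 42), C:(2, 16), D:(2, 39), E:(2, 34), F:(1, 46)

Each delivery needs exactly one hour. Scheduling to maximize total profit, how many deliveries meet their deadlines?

2

Profit order: F=46 B=42 D=39 E=34 A=20 C=16
Assign: F→slot 1, B skipped, D→slot 2, E skipped, A skipped, C skipped.
Slots: [1:F] [2:D]
2 of 6 scheduled.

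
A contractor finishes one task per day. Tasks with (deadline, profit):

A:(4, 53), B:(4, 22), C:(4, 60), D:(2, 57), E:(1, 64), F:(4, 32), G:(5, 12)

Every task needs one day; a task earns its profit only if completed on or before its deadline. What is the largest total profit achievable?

246

Sort by profit descending; place each in the latest free slot ≤ its deadline.
By profit: E(d1,64), C(d4,60), D(d2,57), A(d4,53), F(d4,32), B(d4,22), G(d5,12)
E→slot 1; C→slot 4; D→slot 2; A→slot 3; F skipped; B skipped; G→slot 5.
Profit = 64 + 57 + 53 + 60 + 12 = 246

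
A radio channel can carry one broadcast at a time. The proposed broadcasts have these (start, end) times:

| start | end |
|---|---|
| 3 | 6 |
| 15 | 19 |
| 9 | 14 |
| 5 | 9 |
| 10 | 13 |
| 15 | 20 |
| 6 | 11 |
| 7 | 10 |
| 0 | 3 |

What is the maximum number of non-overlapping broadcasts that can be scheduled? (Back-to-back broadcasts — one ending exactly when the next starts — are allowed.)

Sorted by end: (0,3)  (3,6)  (5,9)  (7,10)  (6,11)  (10,13)  (9,14)  (15,19)  (15,20)
take (0,3); take (3,6); take (7,10); take (10,13); take (15,19).
Selected 5 broadcasts.

5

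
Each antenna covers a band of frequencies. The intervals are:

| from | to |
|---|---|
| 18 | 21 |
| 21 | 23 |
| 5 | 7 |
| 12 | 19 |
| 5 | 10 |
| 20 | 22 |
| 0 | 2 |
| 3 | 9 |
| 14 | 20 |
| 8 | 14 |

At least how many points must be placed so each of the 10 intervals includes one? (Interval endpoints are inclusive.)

4

By right end: [0,2]  [5,7]  [3,9]  [5,10]  [8,14]  [12,19]  [14,20]  [18,21]  [20,22]  [21,23]
[0,2] uncovered → point at 2; [5,7] uncovered → point at 7; [8,14] uncovered → point at 14; [18,21] uncovered → point at 21.
Points: 2, 7, 14, 21 (4 total).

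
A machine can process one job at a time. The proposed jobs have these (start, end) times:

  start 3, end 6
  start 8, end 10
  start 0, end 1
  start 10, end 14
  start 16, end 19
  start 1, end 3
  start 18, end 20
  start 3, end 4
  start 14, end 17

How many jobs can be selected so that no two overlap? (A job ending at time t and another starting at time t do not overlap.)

7

Order by finish time; keep every interval that doesn't clash with the previous kept one.
Sorted by end: (0,1)  (1,3)  (3,4)  (3,6)  (8,10)  (10,14)  (14,17)  (16,19)  (18,20)
take (0,1); take (1,3); take (3,4); take (8,10); take (10,14); take (14,17); take (18,20).
Selected 7 jobs.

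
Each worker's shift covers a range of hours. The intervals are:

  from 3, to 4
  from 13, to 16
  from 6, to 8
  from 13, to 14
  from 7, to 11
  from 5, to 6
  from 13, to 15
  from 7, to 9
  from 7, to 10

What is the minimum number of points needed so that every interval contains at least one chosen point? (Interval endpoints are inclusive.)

4

Process intervals by earliest right end; each time one isn't hit yet, stab at its right endpoint.
By right end: [3,4]  [5,6]  [6,8]  [7,9]  [7,10]  [7,11]  [13,14]  [13,15]  [13,16]
[3,4] uncovered → point at 4; [5,6] uncovered → point at 6; [7,9] uncovered → point at 9; [13,14] uncovered → point at 14.
Points: 4, 6, 9, 14 (4 total).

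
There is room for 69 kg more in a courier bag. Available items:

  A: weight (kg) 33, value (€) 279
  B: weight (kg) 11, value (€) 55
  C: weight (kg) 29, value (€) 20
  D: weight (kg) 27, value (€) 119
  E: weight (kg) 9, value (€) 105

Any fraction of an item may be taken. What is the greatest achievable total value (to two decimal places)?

509.52

Ratios (sorted): E 11.67, A 8.45, B 5.00, D 4.41, C 0.69
take E (9 @ 105); take A (33 @ 279); take B (11 @ 55); take 16/27 of D → 70.52. Capacity used 69/69.
Total value = 509.52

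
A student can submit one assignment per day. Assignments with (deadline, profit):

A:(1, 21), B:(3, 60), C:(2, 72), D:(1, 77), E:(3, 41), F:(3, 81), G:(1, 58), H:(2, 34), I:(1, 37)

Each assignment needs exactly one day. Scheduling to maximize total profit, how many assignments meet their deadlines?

3

Sort by profit descending; place each in the latest free slot ≤ its deadline.
By profit: F(d3,81), D(d1,77), C(d2,72), B(d3,60), G(d1,58), E(d3,41), I(d1,37), H(d2,34), A(d1,21)
F→slot 3; D→slot 1; C→slot 2; B skipped; G skipped; E skipped; I skipped; H skipped; A skipped.
3 of 9 scheduled.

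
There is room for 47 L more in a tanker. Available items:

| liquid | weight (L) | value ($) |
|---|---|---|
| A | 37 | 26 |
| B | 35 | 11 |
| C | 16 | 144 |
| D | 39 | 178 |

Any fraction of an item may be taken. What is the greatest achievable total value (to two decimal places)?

285.49

Sort by value per unit weight and fill in that order.
Order: C (144/16=9.00) > D (178/39=4.56) > A (26/37=0.70) > B (11/35=0.31)
Fill: take C (16 @ 144) → take 31/39 of D → 141.49; 47/47 used.
Total value = 285.49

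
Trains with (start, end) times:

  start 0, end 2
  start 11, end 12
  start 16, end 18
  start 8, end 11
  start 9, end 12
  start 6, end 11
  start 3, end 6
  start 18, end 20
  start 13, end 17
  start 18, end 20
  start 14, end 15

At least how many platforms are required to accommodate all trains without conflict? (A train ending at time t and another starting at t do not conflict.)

3

Events (time:±→running): 0:+→1 2:-→0 3:+→1 6:-→0 6:+→1 8:+→2 9:+→3 … peak 3.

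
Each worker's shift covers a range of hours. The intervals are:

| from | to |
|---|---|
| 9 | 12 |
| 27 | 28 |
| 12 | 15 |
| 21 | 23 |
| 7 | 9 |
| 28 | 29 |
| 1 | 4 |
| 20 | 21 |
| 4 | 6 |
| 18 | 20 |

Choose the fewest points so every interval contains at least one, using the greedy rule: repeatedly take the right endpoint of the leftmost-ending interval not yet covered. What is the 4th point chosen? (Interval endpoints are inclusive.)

Sorted: [1,4] [4,6] [7,9] [9,12] [12,15] [18,20] [20,21] [21,23] [27,28] [28,29]
{[1,4],[4,6]} hit by 4; {[7,9],[9,12]} hit by 9; {[12,15]} hit by 15; {[18,20],[20,21]} hit by 20; {[21,23]} hit by 23; {[27,28],[28,29]} hit by 28.
Points: 4, 9, 15, 20, 23, 28 (6 total).

20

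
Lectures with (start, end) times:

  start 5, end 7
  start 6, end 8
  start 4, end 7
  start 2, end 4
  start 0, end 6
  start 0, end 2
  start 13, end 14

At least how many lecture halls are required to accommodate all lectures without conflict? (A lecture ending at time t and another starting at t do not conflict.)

3

starts: [0, 0, 2, 4, 5, 6, 13]
ends:   [2, 4, 6, 7, 7, 8, 14]
s0→1 s0→2 e2→1 s2→2 e4→1 s4→2 s5→3  — peak 3.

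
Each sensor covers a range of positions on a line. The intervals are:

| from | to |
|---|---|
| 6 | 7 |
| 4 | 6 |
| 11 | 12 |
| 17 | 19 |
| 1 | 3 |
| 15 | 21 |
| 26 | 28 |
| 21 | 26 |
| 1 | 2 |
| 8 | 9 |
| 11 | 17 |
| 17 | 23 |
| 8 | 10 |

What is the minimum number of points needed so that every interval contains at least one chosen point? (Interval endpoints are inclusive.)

6

By right end: [1,2]  [1,3]  [4,6]  [6,7]  [8,9]  [8,10]  [11,12]  [11,17]  [17,19]  [15,21]  [17,23]  [21,26]  [26,28]
[1,2] uncovered → point at 2; [4,6] uncovered → point at 6; [8,9] uncovered → point at 9; [11,12] uncovered → point at 12; [17,19] uncovered → point at 19; [21,26] uncovered → point at 26.
Points: 2, 6, 9, 12, 19, 26 (6 total).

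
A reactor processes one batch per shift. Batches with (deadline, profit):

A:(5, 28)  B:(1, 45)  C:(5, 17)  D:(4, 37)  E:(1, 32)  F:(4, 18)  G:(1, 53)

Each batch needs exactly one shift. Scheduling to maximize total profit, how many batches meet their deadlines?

5

Profit order: G=53 B=45 D=37 E=32 A=28 F=18 C=17
Assign: G→slot 1, B skipped, D→slot 4, E skipped, A→slot 5, F→slot 3, C→slot 2.
Slots: [1:G] [2:C] [3:F] [4:D] [5:A]
5 of 7 scheduled.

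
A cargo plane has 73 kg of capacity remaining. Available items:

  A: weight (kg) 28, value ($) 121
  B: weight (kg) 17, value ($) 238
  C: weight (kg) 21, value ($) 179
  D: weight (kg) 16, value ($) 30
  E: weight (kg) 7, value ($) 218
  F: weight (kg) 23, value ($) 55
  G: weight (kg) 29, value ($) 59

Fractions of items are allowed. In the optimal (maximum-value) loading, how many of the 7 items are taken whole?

4

Order: E (218/7=31.14) > B (238/17=14.00) > C (179/21=8.52) > A (121/28=4.32) > F (55/23=2.39) > G (59/29=2.03) > D (30/16=1.88)
Fill: take E (7 @ 218) → take B (17 @ 238) → take C (21 @ 179) → take A (28 @ 121); 73/73 used.
4 item(s) taken whole.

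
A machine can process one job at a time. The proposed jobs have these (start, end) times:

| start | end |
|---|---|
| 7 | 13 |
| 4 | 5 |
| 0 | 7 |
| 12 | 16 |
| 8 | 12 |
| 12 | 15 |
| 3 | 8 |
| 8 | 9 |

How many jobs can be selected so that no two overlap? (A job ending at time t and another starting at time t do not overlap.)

Order by finish time; keep every interval that doesn't clash with the previous kept one.
Sorted by end: (4,5)  (0,7)  (3,8)  (8,9)  (8,12)  (7,13)  (12,15)  (12,16)
take (4,5); skip (0,7); skip (3,8); take (8,9); skip (8,12); skip (7,13); take (12,15).
Selected 3 jobs.

3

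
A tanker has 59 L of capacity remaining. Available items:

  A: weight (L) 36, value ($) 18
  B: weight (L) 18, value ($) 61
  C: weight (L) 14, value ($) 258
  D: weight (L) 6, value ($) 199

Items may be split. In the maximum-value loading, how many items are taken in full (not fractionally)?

3

Ratios (sorted): D 33.17, C 18.43, B 3.39, A 0.50
take D (6 @ 199); take C (14 @ 258); take B (18 @ 61); take 21/36 of A → 10.50. Capacity used 59/59.
3 item(s) taken whole; one partial (take 21/36 of A).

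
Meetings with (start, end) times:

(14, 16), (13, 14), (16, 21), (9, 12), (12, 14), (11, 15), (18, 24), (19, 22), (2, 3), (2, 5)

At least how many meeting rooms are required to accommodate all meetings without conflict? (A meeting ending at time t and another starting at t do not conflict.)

3

The answer is the maximum number of intervals overlapping at any instant.
Events (time:±→running): 2:+→1 2:+→2 3:-→1 5:-→0 9:+→1 11:+→2 12:-→1 12:+→2 13:+→3 … peak 3.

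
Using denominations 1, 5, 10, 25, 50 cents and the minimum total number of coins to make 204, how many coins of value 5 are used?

Use the largest denomination that fits, subtract, and repeat.
204 − 4×50→4 − 4×1→0
Count of 5: 0

0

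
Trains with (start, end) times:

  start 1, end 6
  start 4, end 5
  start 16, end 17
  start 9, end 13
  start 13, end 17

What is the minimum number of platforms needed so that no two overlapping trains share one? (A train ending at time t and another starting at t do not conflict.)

2

Count concurrent intervals with a sweep; the peak is the room count.
starts: [1, 4, 9, 13, 16]
ends:   [5, 6, 13, 17, 17]
s1→1 s4→2  — peak 2.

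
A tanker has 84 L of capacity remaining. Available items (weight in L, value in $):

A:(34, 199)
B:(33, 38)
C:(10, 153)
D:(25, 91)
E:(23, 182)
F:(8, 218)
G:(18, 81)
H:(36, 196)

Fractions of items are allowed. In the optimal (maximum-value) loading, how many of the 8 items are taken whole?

Sort by value per unit weight and fill in that order.
Ratios (sorted): F 27.25, C 15.30, E 7.91, A 5.85, H 5.44, G 4.50, D 3.64, B 1.15
take F (8 @ 218); take C (10 @ 153); take E (23 @ 182); take A (34 @ 199); take 9/36 of H → 49.00. Capacity used 84/84.
4 item(s) taken whole; one partial (take 9/36 of H).

4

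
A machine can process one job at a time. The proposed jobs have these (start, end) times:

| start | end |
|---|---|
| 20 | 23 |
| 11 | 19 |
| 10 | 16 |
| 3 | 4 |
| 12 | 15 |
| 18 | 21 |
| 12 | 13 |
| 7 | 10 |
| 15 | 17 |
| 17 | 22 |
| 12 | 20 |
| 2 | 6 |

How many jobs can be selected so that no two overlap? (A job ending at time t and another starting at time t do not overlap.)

Sorted by end: (3,4)  (2,6)  (7,10)  (12,13)  (12,15)  (10,16)  (15,17)  (11,19)  (12,20)  (18,21)  (17,22)  (20,23)
take (3,4); take (7,10); take (12,13); take (15,17); take (18,21).
Selected 5 jobs.

5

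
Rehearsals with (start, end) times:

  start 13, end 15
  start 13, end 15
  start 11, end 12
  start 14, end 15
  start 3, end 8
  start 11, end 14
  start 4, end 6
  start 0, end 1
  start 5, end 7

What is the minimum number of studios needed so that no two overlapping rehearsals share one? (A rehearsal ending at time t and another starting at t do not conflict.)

3

The answer is the maximum number of intervals overlapping at any instant.
starts: [0, 3, 4, 5, 11, 11, 13, 13, 14]
ends:   [1, 6, 7, 8, 12, 14, 15, 15, 15]
s0→1 e1→0 s3→1 s4→2 s5→3  — peak 3.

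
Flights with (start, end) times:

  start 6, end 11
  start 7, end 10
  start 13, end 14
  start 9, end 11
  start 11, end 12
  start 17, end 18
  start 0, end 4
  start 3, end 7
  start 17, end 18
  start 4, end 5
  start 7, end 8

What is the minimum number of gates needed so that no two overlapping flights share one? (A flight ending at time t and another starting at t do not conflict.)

3

Events (time:±→running): 0:+→1 3:+→2 4:-→1 4:+→2 5:-→1 6:+→2 7:-→1 7:+→2 7:+→3 … peak 3.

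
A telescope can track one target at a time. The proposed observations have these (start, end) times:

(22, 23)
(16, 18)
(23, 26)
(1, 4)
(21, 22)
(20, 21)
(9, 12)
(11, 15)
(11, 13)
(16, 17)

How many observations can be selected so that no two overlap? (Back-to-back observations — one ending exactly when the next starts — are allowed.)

7

Sorted by end: (1,4)  (9,12)  (11,13)  (11,15)  (16,17)  (16,18)  (20,21)  (21,22)  (22,23)  (23,26)
take (1,4); take (9,12); skip (11,15); take (16,17); take (20,21); take (21,22); take (22,23); take (23,26).
Selected 7 observations.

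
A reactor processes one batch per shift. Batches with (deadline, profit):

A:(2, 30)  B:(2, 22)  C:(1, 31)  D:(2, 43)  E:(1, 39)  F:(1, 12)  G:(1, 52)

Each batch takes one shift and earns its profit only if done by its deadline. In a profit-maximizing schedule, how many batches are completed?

Take jobs in profit order; each goes to the latest open slot no later than its deadline.
Profit order: G=52 D=43 E=39 C=31 A=30 B=22 F=12
Assign: G→slot 1, D→slot 2, E skipped, C skipped, A skipped, B skipped, F skipped.
Slots: [1:G] [2:D]
2 of 7 scheduled.

2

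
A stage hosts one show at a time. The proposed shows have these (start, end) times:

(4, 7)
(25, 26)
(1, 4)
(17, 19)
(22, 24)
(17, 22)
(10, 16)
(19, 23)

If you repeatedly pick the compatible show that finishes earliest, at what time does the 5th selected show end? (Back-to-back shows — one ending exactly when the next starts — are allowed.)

Order by finish time; keep every interval that doesn't clash with the previous kept one.
By end time: (1,4), (4,7), (10,16), (17,19), (17,22), (19,23), (22,24), (25,26).
Pick (1,4); next start ≥ 4 → (4,7); next start ≥ 7 → (10,16); next start ≥ 16 → (17,19); next start ≥ 19 → (19,23); next start ≥ 23 → (25,26).
Selected: (1,4) (4,7) (10,16) (17,19) (19,23) (25,26)

23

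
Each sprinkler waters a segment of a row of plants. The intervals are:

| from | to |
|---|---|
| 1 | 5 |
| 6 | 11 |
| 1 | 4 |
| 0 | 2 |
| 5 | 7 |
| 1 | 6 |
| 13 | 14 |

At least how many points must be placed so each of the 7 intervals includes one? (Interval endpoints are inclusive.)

3

Sort by right endpoint; whenever an interval is uncovered, place a point at its right end.
By right end: [0,2]  [1,4]  [1,5]  [1,6]  [5,7]  [6,11]  [13,14]
[0,2] uncovered → point at 2; [5,7] uncovered → point at 7; [13,14] uncovered → point at 14.
Points: 2, 7, 14 (3 total).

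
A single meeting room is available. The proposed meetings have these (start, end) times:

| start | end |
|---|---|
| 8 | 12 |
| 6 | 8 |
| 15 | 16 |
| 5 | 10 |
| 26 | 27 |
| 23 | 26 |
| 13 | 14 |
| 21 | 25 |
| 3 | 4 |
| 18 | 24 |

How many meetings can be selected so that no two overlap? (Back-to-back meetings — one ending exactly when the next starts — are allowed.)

Sort by end time and greedily take each interval whose start is ≥ the last chosen end.
Sorted by end: (3,4)  (6,8)  (5,10)  (8,12)  (13,14)  (15,16)  (18,24)  (21,25)  (23,26)  (26,27)
take (3,4); take (6,8); take (8,12); take (13,14); take (15,16); take (18,24); take (26,27).
Selected 7 meetings.

7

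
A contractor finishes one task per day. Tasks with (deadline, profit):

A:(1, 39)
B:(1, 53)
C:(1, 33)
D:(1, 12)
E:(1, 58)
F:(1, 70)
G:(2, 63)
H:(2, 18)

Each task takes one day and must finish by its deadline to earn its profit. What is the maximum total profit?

133

Profit order: F=70 G=63 E=58 B=53 A=39 C=33 H=18 D=12
Assign: F→slot 1, G→slot 2, E skipped, B skipped, A skipped, C skipped, H skipped, D skipped.
Slots: [1:F] [2:G]
Profit = 70 + 63 = 133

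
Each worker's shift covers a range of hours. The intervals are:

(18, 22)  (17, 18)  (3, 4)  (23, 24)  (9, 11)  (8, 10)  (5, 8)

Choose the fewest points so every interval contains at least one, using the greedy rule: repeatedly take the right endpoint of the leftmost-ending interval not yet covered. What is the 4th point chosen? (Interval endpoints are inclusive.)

18

Process intervals by earliest right end; each time one isn't hit yet, stab at its right endpoint.
Sorted: [3,4] [5,8] [8,10] [9,11] [17,18] [18,22] [23,24]
{[3,4]} hit by 4; {[5,8],[8,10]} hit by 8; {[9,11]} hit by 11; {[17,18],[18,22]} hit by 18; {[23,24]} hit by 24.
Points: 4, 8, 11, 18, 24 (5 total).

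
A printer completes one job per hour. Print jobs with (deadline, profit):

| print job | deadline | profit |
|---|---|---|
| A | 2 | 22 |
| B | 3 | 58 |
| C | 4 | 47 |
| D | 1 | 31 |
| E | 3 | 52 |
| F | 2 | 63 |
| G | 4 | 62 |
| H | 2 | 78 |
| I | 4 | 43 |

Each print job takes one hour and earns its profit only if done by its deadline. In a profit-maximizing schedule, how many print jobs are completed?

By profit: H(d2,78), F(d2,63), G(d4,62), B(d3,58), E(d3,52), C(d4,47), I(d4,43), D(d1,31), A(d2,22)
H→slot 2; F→slot 1; G→slot 4; B→slot 3; E skipped; C skipped; I skipped; D skipped; A skipped.
4 of 9 scheduled.

4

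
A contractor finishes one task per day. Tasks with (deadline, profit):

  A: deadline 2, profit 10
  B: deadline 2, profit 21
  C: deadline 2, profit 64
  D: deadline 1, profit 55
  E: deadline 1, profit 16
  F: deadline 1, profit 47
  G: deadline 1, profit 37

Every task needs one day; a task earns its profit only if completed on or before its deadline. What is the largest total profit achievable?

119

By profit: C(d2,64), D(d1,55), F(d1,47), G(d1,37), B(d2,21), E(d1,16), A(d2,10)
C→slot 2; D→slot 1; F skipped; G skipped; B skipped; E skipped; A skipped.
Profit = 55 + 64 = 119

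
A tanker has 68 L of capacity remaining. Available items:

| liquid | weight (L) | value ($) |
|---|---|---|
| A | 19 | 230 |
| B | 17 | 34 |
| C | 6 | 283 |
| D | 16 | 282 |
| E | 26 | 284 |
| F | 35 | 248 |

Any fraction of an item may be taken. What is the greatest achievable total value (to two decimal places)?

Greedy by value/weight ratio, highest first.
Order: C (283/6=47.17) > D (282/16=17.62) > A (230/19=12.11) > E (284/26=10.92) > F (248/35=7.09) > B (34/17=2.00)
Fill: take C (6 @ 283) → take D (16 @ 282) → take A (19 @ 230) → take E (26 @ 284) → take 1/35 of F → 7.09; 68/68 used.
Total value = 1086.09

1086.09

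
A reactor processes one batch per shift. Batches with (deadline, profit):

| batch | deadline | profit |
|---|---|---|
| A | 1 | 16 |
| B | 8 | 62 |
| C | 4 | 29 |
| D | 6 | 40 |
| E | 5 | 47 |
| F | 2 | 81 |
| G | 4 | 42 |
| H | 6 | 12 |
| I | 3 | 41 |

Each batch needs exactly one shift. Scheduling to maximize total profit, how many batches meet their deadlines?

Sort by profit descending; place each in the latest free slot ≤ its deadline.
Profit order: F=81 B=62 E=47 G=42 I=41 D=40 C=29 A=16 H=12
Assign: F→slot 2, B→slot 8, E→slot 5, G→slot 4, I→slot 3, D→slot 6, C→slot 1, A skipped, H skipped.
Slots: [1:C] [2:F] [3:I] [4:G] [5:E] [6:D] [8:B]
7 of 9 scheduled.

7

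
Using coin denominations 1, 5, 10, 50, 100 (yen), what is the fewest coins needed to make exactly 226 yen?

Use the largest denomination that fits, subtract, and repeat.
226 = 2×100 + 2×10 + 1×5 + 1×1
Total coins = 2 + 2 + 1 + 1 = 6

6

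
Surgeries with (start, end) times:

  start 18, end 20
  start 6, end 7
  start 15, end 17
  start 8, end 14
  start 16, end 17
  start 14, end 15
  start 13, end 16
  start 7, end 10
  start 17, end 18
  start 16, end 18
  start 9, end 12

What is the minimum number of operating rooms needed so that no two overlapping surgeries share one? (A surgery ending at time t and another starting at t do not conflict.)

Events (time:±→running): 6:+→1 7:-→0 7:+→1 8:+→2 9:+→3 … peak 3.

3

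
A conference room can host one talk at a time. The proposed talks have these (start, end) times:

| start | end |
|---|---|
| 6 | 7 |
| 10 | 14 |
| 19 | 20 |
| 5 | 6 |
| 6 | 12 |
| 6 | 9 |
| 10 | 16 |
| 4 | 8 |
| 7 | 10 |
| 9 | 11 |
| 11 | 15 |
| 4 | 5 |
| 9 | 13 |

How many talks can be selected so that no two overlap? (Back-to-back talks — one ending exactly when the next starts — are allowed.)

Order by finish time; keep every interval that doesn't clash with the previous kept one.
Sorted by end: (4,5)  (5,6)  (6,7)  (4,8)  (6,9)  (7,10)  (9,11)  (6,12)  (9,13)  (10,14)  (11,15)  (10,16)  (19,20)
take (4,5); take (5,6); take (6,7); skip (6,9); take (7,10); skip (9,11); skip (6,12); take (10,14); skip (10,16); take (19,20).
Selected 6 talks.

6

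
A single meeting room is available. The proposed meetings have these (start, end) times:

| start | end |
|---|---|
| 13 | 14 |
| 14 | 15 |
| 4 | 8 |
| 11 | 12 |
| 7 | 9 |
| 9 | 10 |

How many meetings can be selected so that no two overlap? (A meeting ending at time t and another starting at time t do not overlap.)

Sort by end time and greedily take each interval whose start is ≥ the last chosen end.
Sorted by end: (4,8)  (7,9)  (9,10)  (11,12)  (13,14)  (14,15)
take (4,8); take (9,10); take (11,12); take (13,14); take (14,15).
Selected 5 meetings.

5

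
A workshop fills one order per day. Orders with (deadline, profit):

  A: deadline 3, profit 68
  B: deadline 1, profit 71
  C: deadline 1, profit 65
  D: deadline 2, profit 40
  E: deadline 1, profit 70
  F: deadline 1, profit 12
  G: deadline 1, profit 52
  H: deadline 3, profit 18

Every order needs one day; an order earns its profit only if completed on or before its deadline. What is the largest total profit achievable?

Sort by profit descending; place each in the latest free slot ≤ its deadline.
By profit: B(d1,71), E(d1,70), A(d3,68), C(d1,65), G(d1,52), D(d2,40), H(d3,18), F(d1,12)
B→slot 1; E skipped; A→slot 3; C skipped; G skipped; D→slot 2; H skipped; F skipped.
Profit = 71 + 40 + 68 = 179

179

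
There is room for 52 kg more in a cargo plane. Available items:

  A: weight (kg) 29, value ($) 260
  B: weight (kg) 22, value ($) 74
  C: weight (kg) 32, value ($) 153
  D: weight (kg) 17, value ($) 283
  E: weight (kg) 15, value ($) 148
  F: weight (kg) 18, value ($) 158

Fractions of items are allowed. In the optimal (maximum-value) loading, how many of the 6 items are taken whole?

2

Greedy by value/weight ratio, highest first.
Ratios (sorted): D 16.65, E 9.87, A 8.97, F 8.78, C 4.78, B 3.36
take D (17 @ 283); take E (15 @ 148); take 20/29 of A → 179.31. Capacity used 52/52.
2 item(s) taken whole; one partial (take 20/29 of A).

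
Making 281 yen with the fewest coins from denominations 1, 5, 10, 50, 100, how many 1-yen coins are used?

Greedy: take as many of the largest coin as possible, then repeat with the remainder.
281 − 2×100→81 − 1×50→31 − 3×10→1 − 1×1→0
Count of 1: 1

1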